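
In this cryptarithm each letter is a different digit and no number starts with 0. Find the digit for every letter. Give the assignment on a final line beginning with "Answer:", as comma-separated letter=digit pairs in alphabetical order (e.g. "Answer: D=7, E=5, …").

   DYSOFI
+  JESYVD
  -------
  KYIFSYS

Step 1. [col 1: I + D ≡ S (mod 10)] several values work for D in column 1 (I + D ≡ S (mod 10), carry-in 0); try D=4, so D=4.
Step 2. [col 1: I + D ≡ S (mod 10)] I=9 is one option consistent with column 1 (I + D ≡ S (mod 10), carry-in 0) — take it ⇒ I=9.
Step 3. [K] the sum has 7 digits but both addends have 6; that extra leading digit K is the final carry, namely 1. So K=1.
Step 4. [col 1: I + D ≡ S (mod 10)] from column 1 (I=9, D=4, carry-in 0, digits 1,4,9 already taken and all letters distinct): S must equal 3 ⇒ S=3.
Step 5. [col 2: F + V ≡ Y (mod 10)] column 2 (F + V ≡ Y (mod 10), carry-in 1) doesn't pin Y yet; pick Y=2 and continue. So Y=2.
Step 6. [col 2: F + V ≡ Y (mod 10)] several values work for F in column 2 (F + V ≡ Y (mod 10), carry-in 1); try F=6, so F=6.
Step 7. [col 2: F + V ≡ Y (mod 10)] column 2 reads F+V+carry(1)=Y with F=6, Y=2; with digits 1,2,3,4,6,9 already taken and all letters distinct, the only value for V is 5 ⇒ V=5.
Step 8. [col 3: O + Y ≡ S (mod 10)] column 3 reads O+Y+carry(1)=S with Y=2, S=3; with digits 1,2,3,4,5,6,9 already taken and all letters distinct, the only value for O is 0, so O=0.
Step 9. [col 5: Y + E ≡ I (mod 10)] column 5 reads Y+E+carry(0)=I with Y=2, I=9; with digits 0,1,2,3,4,5,6,9 already taken and all letters distinct, the only value for E is 7 ⇒ E=7.
Step 10. [col 6: D + J ≡ Y (mod 10)] in column 6 we have D+J≡Y with carry-in 0; given D=4, Y=2 and digits 0,1,2,3,4,5,6,7,9 already taken and all letters distinct, that pins J to 8, so J=8.

Answer: D=4, E=7, F=6, I=9, J=8, K=1, O=0, S=3, V=5, Y=2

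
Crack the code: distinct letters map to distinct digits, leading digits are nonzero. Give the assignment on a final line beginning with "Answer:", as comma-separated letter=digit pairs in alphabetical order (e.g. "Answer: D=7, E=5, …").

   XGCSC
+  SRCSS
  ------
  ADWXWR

Step 1. [col 1: C + S ≡ R (mod 10)] R=7 is one option consistent with column 1 (C + S ≡ R (mod 10), carry-in 0) — take it. So R=7.
Step 2. [A] the sum has 6 digits but both addends have 5; that extra leading digit A is the final carry, namely 1, so A=1.
Step 3. [col 1: C + S ≡ R (mod 10)] no forcing yet in column 1 (carry-in 0); C=4 is free and consistent — try it. So C=4.
Step 4. [col 1: C + S ≡ R (mod 10)] from column 1 (C=4, R=7, carry-in 0, digits 1,4,7 already taken and all letters distinct): S must equal 3. So S=3.
Step 5. [col 2: S + S ≡ W (mod 10)] column 2 reads S+S+carry(0)=W with S=3; with digits 1,3,4,7 already taken and all letters distinct, the only value for W is 6 ⇒ W=6.
Step 6. [col 3: C + C ≡ X (mod 10)] column 3 reads C+C+carry(0)=X with C=4; with digits 1,3,4,6,7 already taken and all letters distinct, the only value for X is 8, so X=8.
Step 7. [col 4: G + R ≡ W (mod 10)] column 4: given R=7, W=6, carry-in 0, and digits 1,3,4,6,7,8 already taken and all letters distinct, G+R≡W (mod 10) forces G=9. So G=9.
Step 8. [col 5: X + S ≡ D (mod 10)] column 5: given X=8, S=3, carry-in 1, and digits 1,3,4,6,7,8,9 already taken and all letters distinct, X+S≡D (mod 10) forces D=2, so D=2.

Answer: A=1, C=4, D=2, G=9, R=7, S=3, W=6, X=8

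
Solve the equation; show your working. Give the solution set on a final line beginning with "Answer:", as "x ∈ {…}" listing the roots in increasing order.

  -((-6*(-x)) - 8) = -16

Step 1. [-((-6*(-x)) - 8) = -16] leading − — multiply by −1. So neg: (-6*(-x)) - 8 = 16.
Step 2. [(-6*(-x)) - 8 = 16] 8 comes off first (add 8). So sub: -6*(-x) = 24.
Step 3. [-6*(-x) = 24] leading coefficient -6: divide by -6 ⇒ div: -x = -4.
Step 4. [-x = -4] flip signs both sides ⇒ neg: x = 4.

Answer: x ∈ {4}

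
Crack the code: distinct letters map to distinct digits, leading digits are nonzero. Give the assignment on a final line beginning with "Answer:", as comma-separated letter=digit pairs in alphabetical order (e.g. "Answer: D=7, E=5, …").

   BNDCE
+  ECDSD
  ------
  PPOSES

Step 1. [P] the sum has 6 digits but both addends have 5; that extra leading digit P is the final carry, namely 1, so P=1.
Step 2. [col 1: E + D ≡ S (mod 10)] several values work for E in column 1 (E + D ≡ S (mod 10), carry-in 0); try E=3, so E=3.
Step 3. [col 1: E + D ≡ S (mod 10)] several values work for S in column 1 (E + D ≡ S (mod 10), carry-in 0); try S=5, so S=5.
Step 4. [col 1: E + D ≡ S (mod 10)] column 1 reads E+D+carry(0)=S with E=3, S=5; with digits 1,3,5 already taken and all letters distinct, the only value for D is 2 ⇒ D=2.
Step 5. [col 2: C + S ≡ E (mod 10)] in column 2 we have C+S≡E with carry-in 0; given S=5, E=3 and digits 1,2,3,5 already taken and all letters distinct, that pins C to 8, so C=8.
Step 6. [col 4: N + C ≡ O (mod 10)] column 4 (N + C ≡ O (mod 10), carry-in 0) doesn't pin N yet; pick N=6 and continue, so N=6.
Step 7. [col 4: N + C ≡ O (mod 10)] column 4: given N=6, C=8, carry-in 0, and digits 1,2,3,5,6,8 already taken and all letters distinct, N+C≡O (mod 10) forces O=4, so O=4.
Step 8. [col 5: B + E ≡ P (mod 10)] column 5 reads B+E+carry(1)=P with E=3, P=1; with digits 1,2,3,4,5,6,8 already taken and all letters distinct, the only value for B is 7. So B=7.

Answer: B=7, C=8, D=2, E=3, N=6, O=4, P=1, S=5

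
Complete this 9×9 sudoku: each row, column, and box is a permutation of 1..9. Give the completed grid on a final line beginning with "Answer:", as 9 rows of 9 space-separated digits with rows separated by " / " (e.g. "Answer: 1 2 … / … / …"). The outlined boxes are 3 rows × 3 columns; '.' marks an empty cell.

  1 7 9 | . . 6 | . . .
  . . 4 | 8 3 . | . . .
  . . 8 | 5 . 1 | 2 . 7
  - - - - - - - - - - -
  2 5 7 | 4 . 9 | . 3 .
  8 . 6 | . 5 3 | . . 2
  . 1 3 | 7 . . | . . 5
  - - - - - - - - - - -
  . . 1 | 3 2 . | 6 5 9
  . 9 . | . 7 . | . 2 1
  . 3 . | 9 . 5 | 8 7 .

Step 1. [r1c5∈{4}] only 4 remains possible at r1c5, so r1c5=4.
Step 2. [r2c9∈{6}] r2c9 has the single candidate 6 ⇒ r2c9=6.
Step 3. [r5c2∈{4}] only 4 remains possible at r5c2 ⇒ r5c2=4.
Step 4. [r6c8∈{4,6,8,9}] col 8 places 6 nowhere but r6c8. So r6c8=6.
Step 5. [r4c7∈{1}] only 1 remains possible at r4c7, so r4c7=1.
Step 6. [r5c8∈{9}] r5c8's peers cover all but 9. So r5c8=9.
Step 7. [r8c6∈{4,8}] across row 8, 8 lands solely at r8c6. So r8c6=8.
Step 8. [r4c9∈{8}] only 8 remains possible at r4c9. So r4c9=8.
Step 9. [r2c1∈{5}] r2c1's peers cover all but 5, so r2c1=5.
Step 10. [r9c9∈{4}] r9c9 has the single candidate 4, so r9c9=4.
Step 11. [r9c1∈{6}] r9c1 is down to just 6. So r9c1=6.
Step 12. [r1c4∈{2}] only 2 remains possible at r1c4, so r1c4=2.
Step 13. [r7c1∈{4,7}] r7c1 is the only open cell in row 7 admitting 7 ⇒ r7c1=7.
Step 14. [r8c7∈{3}] only 3 remains possible at r8c7 ⇒ r8c7=3.
Step 15. [r3c2∈{6}] r3c2 has the single candidate 6 ⇒ r3c2=6.
Step 16. [r3c1∈{3}] only 3 remains possible at r3c1. So r3c1=3.
Step 17. [r2c8∈{1}] r2c8 has the single candidate 1, so r2c8=1.
Step 18. [r7c6∈{4}] only 4 remains possible at r7c6. So r7c6=4.
Step 19. [r1c7∈{5}] r1c7 is down to just 5 ⇒ r1c7=5.
Step 20. [r8c3∈{5}] r8c3's peers cover all but 5. So r8c3=5.
Step 21. [r4c5∈{6}] r4c5 is down to just 6. So r4c5=6.
Step 22. [r1c8∈{8}] r1c8 has the single candidate 8 ⇒ r1c8=8.
Step 23. [r8c1∈{4}] nothing but 4 survives at r8c1 ⇒ r8c1=4.
Step 24. [r8c4∈{6}] only 6 remains possible at r8c4. So r8c4=6.
Step 25. [r1c9∈{3}] r1c9's peers cover all but 3, so r1c9=3.
Step 26. [r3c5∈{9}] nothing but 9 survives at r3c5, so r3c5=9.
Step 27. [r5c7∈{7}] r5c7's peers cover all but 7 ⇒ r5c7=7.
Step 28. [r6c6∈{2}] r6c6 is down to just 2. So r6c6=2.
Step 29. [r6c1∈{9}] r6c1's peers cover all but 9. So r6c1=9.
Step 30. [r2c6∈{7}] only 7 remains possible at r2c6 ⇒ r2c6=7.
Step 31. [r6c5∈{8}] r6c5 is down to just 8 ⇒ r6c5=8.
Step 32. [r2c7∈{9}] nothing but 9 survives at r2c7 ⇒ r2c7=9.
Step 33. [r9c5∈{1}] r9c5 has the single candidate 1, so r9c5=1.
Step 34. [r6c7∈{4}] nothing but 4 survives at r6c7, so r6c7=4.
Step 35. [r9c3∈{2}] r9c3's peers cover all but 2. So r9c3=2.
Step 36. [r2c2∈{2}] nothing but 2 survives at r2c2, so r2c2=2.
Step 37. [r3c8∈{4}] nothing but 4 survives at r3c8 ⇒ r3c8=4.
Step 38. [r7c2∈{8}] r7c2's peers cover all but 8. So r7c2=8.
Step 39. [r5c4∈{1}] nothing but 1 survives at r5c4, so r5c4=1.

Answer: 1 7 9 2 4 6 5 8 3 / 5 2 4 8 3 7 9 1 6 / 3 6 8 5 9 1 2 4 7 / 2 5 7 4 6 9 1 3 8 / 8 4 6 1 5 3 7 9 2 / 9 1 3 7 8 2 4 6 5 / 7 8 1 3 2 4 6 5 9 / 4 9 5 6 7 8 3 2 1 / 6 3 2 9 1 5 8 7 4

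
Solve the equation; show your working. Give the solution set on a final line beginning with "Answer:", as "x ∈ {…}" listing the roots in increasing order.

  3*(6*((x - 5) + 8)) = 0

Step 1. [3*(6*((x - 5) + 8)) = 0] divide by the outer 3, so div: 6*((x - 5) + 8) = 0.
Step 2. [6*((x - 5) + 8) = 0] 6·(inner) — divide through by 6. So div: (x - 5) + 8 = 0.
Step 3. [(x - 5) + 8 = 0] 8 comes off first (subtract 8) ⇒ sub: x - 5 = -8.
Step 4. [x - 5 = -8] the outer -5 inverts by adding 5 ⇒ sub: x = -3.

Answer: x ∈ {-3}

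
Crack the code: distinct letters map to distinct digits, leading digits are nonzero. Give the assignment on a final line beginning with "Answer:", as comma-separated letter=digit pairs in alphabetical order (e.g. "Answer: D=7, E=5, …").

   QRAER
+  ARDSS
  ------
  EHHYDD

Step 1. [col 1: R + S ≡ D (mod 10)] column 1 (R + S ≡ D (mod 10), carry-in 0) doesn't pin R yet; pick R=2 and continue, so R=2.
Step 2. [col 1: R + S ≡ D (mod 10)] D=0 is one option consistent with column 1 (R + S ≡ D (mod 10), carry-in 0) — take it, so D=0.
Step 3. [col 1: R + S ≡ D (mod 10)] column 1: given R=2, D=0, carry-in 0, and digits 0,2 already taken and all letters distinct, R+S≡D (mod 10) forces S=8. So S=8.
Step 4. [col 2: E + S ≡ D (mod 10)] column 2 reads E+S+carry(1)=D with S=8, D=0; with digits 0,2,8 already taken and all letters distinct, the only value for E is 1, so E=1.
Step 5. [col 3: A + D ≡ Y (mod 10)] column 3 (A + D ≡ Y (mod 10), carry-in 1) doesn't pin A yet; pick A=5 and continue, so A=5.
Step 6. [col 3: A + D ≡ Y (mod 10)] from column 3 (A=5, D=0, carry-in 1, digits 0,1,2,5,8 already taken and all letters distinct): Y must equal 6. So Y=6.
Step 7. [col 4: R + R ≡ H (mod 10)] column 4: given R=2, carry-in 0, and digits 0,1,2,5,6,8 already taken and all letters distinct, R+R≡H (mod 10) forces H=4. So H=4.
Step 8. [col 5: Q + A ≡ H (mod 10)] column 5 reads Q+A+carry(0)=H with A=5, H=4; with digits 0,1,2,4,5,6,8 already taken and all letters distinct, the only value for Q is 9 ⇒ Q=9.

Answer: A=5, D=0, E=1, H=4, Q=9, R=2, S=8, Y=6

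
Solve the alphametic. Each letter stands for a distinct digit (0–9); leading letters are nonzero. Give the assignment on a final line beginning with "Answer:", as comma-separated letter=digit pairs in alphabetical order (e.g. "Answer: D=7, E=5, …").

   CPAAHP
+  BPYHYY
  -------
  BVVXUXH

Step 1. [col 1: P + Y ≡ H (mod 10)] column 1 (P + Y ≡ H (mod 10), carry-in 0) doesn't pin P yet; pick P=5 and continue. So P=5.
Step 2. [col 1: P + Y ≡ H (mod 10)] column 1 (P + Y ≡ H (mod 10), carry-in 0) doesn't pin Y yet; pick Y=2 and continue. So Y=2.
Step 3. [B] adding two 6-digit numbers gives at most 6+1 digits, and here it does — B is that final carry and must be 1 ⇒ B=1.
Step 4. [col 1: P + Y ≡ H (mod 10)] from column 1 (P=5, Y=2, carry-in 0, digits 1,2,5 already taken and all letters distinct): H must equal 7, so H=7.
Step 5. [col 2: H + Y ≡ X (mod 10)] from column 2 (H=7, Y=2, carry-in 0, digits 1,2,5,7 already taken and all letters distinct): X must equal 9. So X=9.
Step 6. [col 3: A + H ≡ U (mod 10)] several values work for A in column 3 (A + H ≡ U (mod 10), carry-in 0); try A=6, so A=6.
Step 7. [col 3: A + H ≡ U (mod 10)] from column 3 (A=6, H=7, carry-in 0, digits 1,2,5,6,7,9 already taken and all letters distinct): U must equal 3, so U=3.
Step 8. [col 5: P + P ≡ V (mod 10)] column 5 reads P+P+carry(0)=V with P=5; with digits 1,2,3,5,6,7,9 already taken and all letters distinct, the only value for V is 0. So V=0.
Step 9. [col 6: C + B ≡ V (mod 10)] column 6 reads C+B+carry(1)=V with B=1, V=0; with digits 0,1,2,3,5,6,7,9 already taken and all letters distinct, the only value for C is 8 ⇒ C=8.

Answer: A=6, B=1, C=8, H=7, P=5, U=3, V=0, X=9, Y=2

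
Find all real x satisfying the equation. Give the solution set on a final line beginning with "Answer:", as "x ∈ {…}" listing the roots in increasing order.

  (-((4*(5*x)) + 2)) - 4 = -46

Step 1. [(-((4*(5*x)) + 2)) - 4 = -46] 4 comes off first (add 4) ⇒ sub: -((4*(5*x)) + 2) = -42.
Step 2. [-((4*(5*x)) + 2) = -42] leading − — multiply by −1. So neg: (4*(5*x)) + 2 = 42.
Step 3. [(4*(5*x)) + 2 = 42] +2 is outermost — subtract 2 both sides, so sub: 4*(5*x) = 40.
Step 4. [4*(5*x) = 40] leading coefficient 4: divide by 4 ⇒ div: 5*x = 10.
Step 5. [5*x = 10] 5·(inner) — divide through by 5. So div: x = 2.

Answer: x ∈ {2}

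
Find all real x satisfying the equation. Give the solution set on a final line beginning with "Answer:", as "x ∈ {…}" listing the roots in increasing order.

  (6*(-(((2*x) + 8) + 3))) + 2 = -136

Step 1. [(6*(-(((2*x) + 8) + 3))) + 2 = -136] 2 comes off first (subtract 2), so sub: 6*(-(((2*x) + 8) + 3)) = -138.
Step 2. [6*(-(((2*x) + 8) + 3)) = -138] 6 out front; divide by 6 ⇒ div: -(((2*x) + 8) + 3) = -23.
Step 3. [-(((2*x) + 8) + 3) = -23] leading − — multiply by −1 ⇒ neg: ((2*x) + 8) + 3 = 23.
Step 4. [((2*x) + 8) + 3 = 23] the outer +3 inverts by subtracting 3, so sub: (2*x) + 8 = 20.
Step 5. [(2*x) + 8 = 20] subtract 8: x sits inside (… + 8), so sub: 2*x = 12.
Step 6. [2*x = 12] 2 out front; divide by 2, so div: x = 6.

Answer: x ∈ {6}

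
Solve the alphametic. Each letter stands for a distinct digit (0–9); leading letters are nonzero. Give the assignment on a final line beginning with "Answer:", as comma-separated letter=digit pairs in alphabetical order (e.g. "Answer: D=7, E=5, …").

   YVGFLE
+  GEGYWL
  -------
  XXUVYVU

Step 1. [col 1: E + L ≡ U (mod 10)] column 1 (E + L ≡ U (mod 10), carry-in 0) doesn't pin U yet; pick U=0 and continue ⇒ U=0.
Step 2. [X] the sum has 7 digits but both addends have 6; that extra leading digit X is the final carry, namely 1. So X=1.
Step 3. [col 1: E + L ≡ U (mod 10)] no forcing yet in column 1 (carry-in 0); E=4 is free and consistent — try it, so E=4.
Step 4. [col 1: E + L ≡ U (mod 10)] column 1: given E=4, U=0, carry-in 0, and digits 0,1,4 already taken and all letters distinct, E+L≡U (mod 10) forces L=6. So L=6.
Step 5. [col 2: L + W ≡ V (mod 10)] column 2 (L + W ≡ V (mod 10), carry-in 1) doesn't pin V yet; pick V=5 and continue ⇒ V=5.
Step 6. [col 2: L + W ≡ V (mod 10)] column 2 reads L+W+carry(1)=V with L=6, V=5; with digits 0,1,4,5,6 already taken and all letters distinct, the only value for W is 8 ⇒ W=8.
Step 7. [col 3: F + Y ≡ Y (mod 10)] from column 3 (nothing yet, carry-in 1, digits 0,1,4,5,6,8 already taken and all letters distinct): F must equal 9. So F=9.
Step 8. [col 3: F + Y ≡ Y (mod 10)] column 3 (F + Y ≡ Y (mod 10), carry-in 1) doesn't pin Y yet; pick Y=3 and continue. So Y=3.
Step 9. [col 4: G + G ≡ V (mod 10)] several values work for G in column 4 (G + G ≡ V (mod 10), carry-in 1); try G=7 ⇒ G=7.

Answer: E=4, F=9, G=7, L=6, U=0, V=5, W=8, X=1, Y=3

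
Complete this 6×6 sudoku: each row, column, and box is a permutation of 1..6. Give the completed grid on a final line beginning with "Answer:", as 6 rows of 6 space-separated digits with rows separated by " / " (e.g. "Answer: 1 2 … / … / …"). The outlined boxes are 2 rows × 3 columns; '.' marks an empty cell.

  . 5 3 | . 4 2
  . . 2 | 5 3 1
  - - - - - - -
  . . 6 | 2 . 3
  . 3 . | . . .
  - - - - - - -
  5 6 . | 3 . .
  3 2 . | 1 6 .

Step 1. [r3c2∈{1,4}] across col 2, 1 lands solely at r3c2 ⇒ r3c2=1.
Step 2. [r4c4∈{4,6}] in col 4, 4 fits only at r4c4. So r4c4=4.
Step 3. [r5c6∈{4}] r5c6 has the single candidate 4, so r5c6=4.
Step 4. [r2c1∈{4,6}] 6 has one home in row 2: r2c1, so r2c1=6.
Step 5. [r3c5∈{5}] nothing but 5 survives at r3c5, so r3c5=5.
Step 6. [r4c3∈{5}] only 5 remains possible at r4c3, so r4c3=5.
Step 7. [r5c3∈{1}] r5c3 has the single candidate 1. So r5c3=1.
Step 8. [r4c5∈{1}] nothing but 1 survives at r4c5, so r4c5=1.
Step 9. [r5c5∈{2}] r5c5 has the single candidate 2, so r5c5=2.
Step 10. [r1c1∈{1}] r1c1 has the single candidate 1 ⇒ r1c1=1.
Step 11. [r2c2∈{4}] r2c2's peers cover all but 4, so r2c2=4.
Step 12. [r6c6∈{5}] only 5 remains possible at r6c6, so r6c6=5.
Step 13. [r4c1∈{2}] only 2 remains possible at r4c1, so r4c1=2.
Step 14. [r1c4∈{6}] only 6 remains possible at r1c4 ⇒ r1c4=6.
Step 15. [r3c1∈{4}] only 4 remains possible at r3c1, so r3c1=4.
Step 16. [r4c6∈{6}] r4c6 has the single candidate 6. So r4c6=6.
Step 17. [r6c3∈{4}] r6c3's peers cover all but 4. So r6c3=4.

Answer: 1 5 3 6 4 2 / 6 4 2 5 3 1 / 4 1 6 2 5 3 / 2 3 5 4 1 6 / 5 6 1 3 2 4 / 3 2 4 1 6 5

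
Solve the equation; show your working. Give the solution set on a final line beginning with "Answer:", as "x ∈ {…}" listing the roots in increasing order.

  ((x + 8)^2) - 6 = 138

Step 1. [((x + 8)^2) - 6 = 138] -6 is outermost — add 6 both sides. So sub: (x + 8)^2 = 144.
Step 2. [(x + 8)^2 = 144] √ both sides: 144 ≥ 0 gives two branches ⇒ sqrt: x + 8 = 12 or -12.
Step 3. [x + 8 = 12 or -12] +8 is outermost — subtract 8 both sides ⇒ sub: x = 4 or -20.

Answer: x ∈ {-20, 4}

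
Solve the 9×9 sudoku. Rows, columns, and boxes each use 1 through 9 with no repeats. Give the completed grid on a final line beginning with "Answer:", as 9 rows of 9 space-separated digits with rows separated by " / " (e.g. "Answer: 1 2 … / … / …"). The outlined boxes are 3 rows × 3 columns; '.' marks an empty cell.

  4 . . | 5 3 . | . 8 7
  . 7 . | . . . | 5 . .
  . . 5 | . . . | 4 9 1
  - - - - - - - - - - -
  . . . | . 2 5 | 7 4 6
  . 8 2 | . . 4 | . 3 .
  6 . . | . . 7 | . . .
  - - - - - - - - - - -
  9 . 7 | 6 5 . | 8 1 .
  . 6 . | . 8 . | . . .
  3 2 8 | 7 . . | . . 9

Step 1. [r4c1∈{1}] r4c1 is down to just 1 ⇒ r4c1=1.
Step 2. [r6c2∈{3,4,5,9}] across col 2, 5 lands solely at r6c2 ⇒ r6c2=5.
Step 3. [r9c6∈{1}] r9c6 has the single candidate 1 ⇒ r9c6=1.
Step 4. [r8c7∈{2,3}] 3 has one home in col 7: r8c7. So r8c7=3.
Step 5. [r4c4∈{3,8,9}] across row 4, 8 lands solely at r4c4 ⇒ r4c4=8.
Step 6. [r3c4∈{2}] nothing but 2 survives at r3c4. So r3c4=2.
Step 7. [r5c5∈{1,6,9}] across row 5, 6 lands solely at r5c5 ⇒ r5c5=6.
Step 8. [r1c7∈{2,6}] 2 has one home in row 1: r1c7. So r1c7=2.
Step 9. [r2c8∈{6}] nothing but 6 survives at r2c8. So r2c8=6.
Step 10. [r1c3∈{1,6,9}] in col 3, 6 fits only at r1c3, so r1c3=6.
Step 11. [r1c6∈{9}] r1c6's peers cover all but 9. So r1c6=9.
Step 12. [r6c5∈{1,9}] across col 5, 9 lands solely at r6c5, so r6c5=9.
Step 13. [r5c4∈{1}] r5c4 is down to just 1. So r5c4=1.
Step 14. [r2c3∈{1,3,9}] 9 has one home in row 2: r2c3, so r2c3=9.
Step 15. [r8c6∈{2}] nothing but 2 survives at r8c6, so r8c6=2.
Step 16. [r9c8∈{5}] r9c8 has the single candidate 5. So r9c8=5.
Step 17. [r8c9∈{4}] r8c9's peers cover all but 4. So r8c9=4.
Step 18. [r3c1∈{8}] r3c1's peers cover all but 8 ⇒ r3c1=8.
Step 19. [r4c3∈{3}] only 3 remains possible at r4c3, so r4c3=3.
Step 20. [r2c4∈{4}] r2c4's peers cover all but 4, so r2c4=4.
Step 21. [r6c8∈{2}] r6c8 has the single candidate 2. So r6c8=2.
Step 22. [r6c9∈{8}] only 8 remains possible at r6c9 ⇒ r6c9=8.
Step 23. [r2c5∈{1}] nothing but 1 survives at r2c5 ⇒ r2c5=1.
Step 24. [r1c2∈{1}] only 1 remains possible at r1c2. So r1c2=1.
Step 25. [r3c6∈{6}] nothing but 6 survives at r3c6, so r3c6=6.
Step 26. [r9c5∈{4}] only 4 remains possible at r9c5 ⇒ r9c5=4.
Step 27. [r8c4∈{9}] r8c4 has the single candidate 9. So r8c4=9.
Step 28. [r2c9∈{3}] r2c9's peers cover all but 3 ⇒ r2c9=3.
Step 29. [r2c1∈{2}] only 2 remains possible at r2c1 ⇒ r2c1=2.
Step 30. [r8c8∈{7}] r8c8 is down to just 7, so r8c8=7.
Step 31. [r8c3∈{1}] nothing but 1 survives at r8c3 ⇒ r8c3=1.
Step 32. [r7c9∈{2}] r7c9 is down to just 2. So r7c9=2.
Step 33. [r2c6∈{8}] r2c6 is down to just 8. So r2c6=8.
Step 34. [r9c7∈{6}] only 6 remains possible at r9c7 ⇒ r9c7=6.
Step 35. [r3c5∈{7}] nothing but 7 survives at r3c5 ⇒ r3c5=7.
Step 36. [r3c2∈{3}] nothing but 3 survives at r3c2. So r3c2=3.
Step 37. [r8c1∈{5}] nothing but 5 survives at r8c1 ⇒ r8c1=5.
Step 38. [r5c9∈{5}] only 5 remains possible at r5c9 ⇒ r5c9=5.
Step 39. [r6c4∈{3}] r6c4 is down to just 3. So r6c4=3.
Step 40. [r4c2∈{9}] r4c2 is down to just 9 ⇒ r4c2=9.
Step 41. [r6c7∈{1}] only 1 remains possible at r6c7 ⇒ r6c7=1.
Step 42. [r5c7∈{9}] nothing but 9 survives at r5c7. So r5c7=9.
Step 43. [r7c6∈{3}] r7c6's peers cover all but 3. So r7c6=3.
Step 44. [r7c2∈{4}] r7c2's peers cover all but 4, so r7c2=4.
Step 45. [r6c3∈{4}] r6c3 has the single candidate 4, so r6c3=4.
Step 46. [r5c1∈{7}] r5c1 has the single candidate 7 ⇒ r5c1=7.

Answer: 4 1 6 5 3 9 2 8 7 / 2 7 9 4 1 8 5 6 3 / 8 3 5 2 7 6 4 9 1 / 1 9 3 8 2 5 7 4 6 / 7 8 2 1 6 4 9 3 5 / 6 5 4 3 9 7 1 2 8 / 9 4 7 6 5 3 8 1 2 / 5 6 1 9 8 2 3 7 4 / 3 2 8 7 4 1 6 5 9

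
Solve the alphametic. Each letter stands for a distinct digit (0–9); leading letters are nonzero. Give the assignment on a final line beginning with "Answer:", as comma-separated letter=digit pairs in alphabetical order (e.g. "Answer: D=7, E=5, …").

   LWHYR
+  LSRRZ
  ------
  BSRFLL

Step 1. [col 1: R + Z ≡ L (mod 10)] several values work for Z in column 1 (R + Z ≡ L (mod 10), carry-in 0); try Z=9. So Z=9.
Step 2. [B] B is the leading digit of a 6-digit sum of two 5-digit numbers; the final carry is exactly 1. So B=1.
Step 3. [col 1: R + Z ≡ L (mod 10)] no forcing yet in column 1 (carry-in 0); R=7 is free and consistent — try it ⇒ R=7.
Step 4. [col 1: R + Z ≡ L (mod 10)] in column 1 we have R+Z≡L with carry-in 0; given R=7, Z=9 and digits 1,7,9 already taken and all letters distinct, that pins L to 6 ⇒ L=6.
Step 5. [col 2: Y + R ≡ L (mod 10)] from column 2 (R=7, L=6, carry-in 1, digits 1,6,7,9 already taken and all letters distinct): Y must equal 8. So Y=8.
Step 6. [col 3: H + R ≡ F (mod 10)] several values work for H in column 3 (H + R ≡ F (mod 10), carry-in 1); try H=5, so H=5.
Step 7. [col 3: H + R ≡ F (mod 10)] column 3 reads H+R+carry(1)=F with H=5, R=7; with digits 1,5,6,7,8,9 already taken and all letters distinct, the only value for F is 3, so F=3.
Step 8. [col 4: W + S ≡ R (mod 10)] column 4 (W + S ≡ R (mod 10), carry-in 1) doesn't pin W yet; pick W=4 and continue ⇒ W=4.
Step 9. [col 4: W + S ≡ R (mod 10)] column 4 reads W+S+carry(1)=R with W=4, R=7; with digits 1,3,4,5,6,7,8,9 already taken and all letters distinct, the only value for S is 2 ⇒ S=2.

Answer: B=1, F=3, H=5, L=6, R=7, S=2, W=4, Y=8, Z=9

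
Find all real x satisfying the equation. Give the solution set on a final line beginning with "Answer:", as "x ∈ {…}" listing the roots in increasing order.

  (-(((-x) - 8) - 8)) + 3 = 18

Step 1. [(-(((-x) - 8) - 8)) + 3 = 18] the outer +3 inverts by subtracting 3. So sub: -(((-x) - 8) - 8) = 15.
Step 2. [-(((-x) - 8) - 8) = 15] leading − — multiply by −1 ⇒ neg: ((-x) - 8) - 8 = -15.
Step 3. [((-x) - 8) - 8 = -15] add 8: x sits inside (… - 8), so sub: (-x) - 8 = -7.
Step 4. [(-x) - 8 = -7] the outer -8 inverts by adding 8. So sub: -x = 1.
Step 5. [-x = 1] flip signs both sides, so neg: x = -1.

Answer: x ∈ {-1}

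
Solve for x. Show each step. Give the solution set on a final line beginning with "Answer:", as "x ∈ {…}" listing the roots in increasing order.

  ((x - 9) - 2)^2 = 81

Step 1. [((x - 9) - 2)^2 = 81] 81 ≥ 0, LHS is (·)² — take ±√ ⇒ sqrt: (x - 9) - 2 = 9 or -9.
Step 2. [(x - 9) - 2 = 9 or -9] the outer -2 inverts by adding 2, so sub: x - 9 = 11 or -7.
Step 3. [x - 9 = 11 or -7] peel the -9: add 9 from each side. So sub: x = 20 or 2.

Answer: x ∈ {2, 20}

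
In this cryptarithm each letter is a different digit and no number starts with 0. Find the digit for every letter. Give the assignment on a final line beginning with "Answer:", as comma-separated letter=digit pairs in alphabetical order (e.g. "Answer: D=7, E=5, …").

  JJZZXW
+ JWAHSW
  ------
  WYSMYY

Step 1. [col 1: W + W ≡ Y (mod 10)] W=2 is one option consistent with column 1 (W + W ≡ Y (mod 10), carry-in 0) — take it, so W=2.
Step 2. [col 1: W + W ≡ Y (mod 10)] in column 1 we have W+W≡Y with carry-in 0; given W=2 and digits 2 already taken and all letters distinct, that pins Y to 4 ⇒ Y=4.
Step 3. [col 2: X + S ≡ Y (mod 10)] no forcing yet in column 2 (carry-in 0); X=9 is free and consistent — try it ⇒ X=9.
Step 4. [col 2: X + S ≡ Y (mod 10)] column 2 reads X+S+carry(0)=Y with X=9, Y=4; with digits 2,4,9 already taken and all letters distinct, the only value for S is 5, so S=5.
Step 5. [col 3: Z + H ≡ M (mod 10)] no forcing yet in column 3 (carry-in 1); Z=6 is free and consistent — try it, so Z=6.
Step 6. [col 3: Z + H ≡ M (mod 10)] H=3 is one option consistent with column 3 (Z + H ≡ M (mod 10), carry-in 1) — take it ⇒ H=3.
Step 7. [col 3: Z + H ≡ M (mod 10)] column 3 reads Z+H+carry(1)=M with Z=6, H=3; with digits 2,3,4,5,6,9 already taken and all letters distinct, the only value for M is 0, so M=0.
Step 8. [col 4: Z + A ≡ S (mod 10)] column 4: given Z=6, S=5, carry-in 1, and digits 0,2,3,4,5,6,9 already taken and all letters distinct, Z+A≡S (mod 10) forces A=8, so A=8.
Step 9. [col 5: J + W ≡ Y (mod 10)] column 5 reads J+W+carry(1)=Y with W=2, Y=4; with digits 0,2,3,4,5,6,8,9 already taken and all letters distinct, the only value for J is 1. So J=1.

Answer: A=8, H=3, J=1, M=0, S=5, W=2, X=9, Y=4, Z=6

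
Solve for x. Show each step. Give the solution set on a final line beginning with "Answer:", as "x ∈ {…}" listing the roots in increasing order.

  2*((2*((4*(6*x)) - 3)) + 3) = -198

Step 1. [2*((2*((4*(6*x)) - 3)) + 3) = -198] 2·(inner) — divide through by 2 ⇒ div: (2*((4*(6*x)) - 3)) + 3 = -99.
Step 2. [(2*((4*(6*x)) - 3)) + 3 = -99] peel the +3: subtract 3 from each side ⇒ sub: 2*((4*(6*x)) - 3) = -102.
Step 3. [2*((4*(6*x)) - 3) = -102] divide by the outer 2 ⇒ div: (4*(6*x)) - 3 = -51.
Step 4. [(4*(6*x)) - 3 = -51] 3 comes off first (add 3). So sub: 4*(6*x) = -48.
Step 5. [4*(6*x) = -48] divide by the outer 4 ⇒ div: 6*x = -12.
Step 6. [6*x = -12] 6·(inner) — divide through by 6 ⇒ div: x = -2.

Answer: x ∈ {-2}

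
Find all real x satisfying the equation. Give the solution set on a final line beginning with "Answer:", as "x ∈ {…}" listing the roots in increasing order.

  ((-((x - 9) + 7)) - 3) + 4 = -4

Step 1. [((-((x - 9) + 7)) - 3) + 4 = -4] 4 comes off first (subtract 4), so sub: (-((x - 9) + 7)) - 3 = -8.
Step 2. [(-((x - 9) + 7)) - 3 = -8] add 3: x sits inside (… - 3) ⇒ sub: -((x - 9) + 7) = -5.
Step 3. [-((x - 9) + 7) = -5] LHS negated; negate both sides. So neg: (x - 9) + 7 = 5.
Step 4. [(x - 9) + 7 = 5] 7 comes off first (subtract 7) ⇒ sub: x - 9 = -2.
Step 5. [x - 9 = -2] -9 is outermost — add 9 both sides, so sub: x = 7.

Answer: x ∈ {7}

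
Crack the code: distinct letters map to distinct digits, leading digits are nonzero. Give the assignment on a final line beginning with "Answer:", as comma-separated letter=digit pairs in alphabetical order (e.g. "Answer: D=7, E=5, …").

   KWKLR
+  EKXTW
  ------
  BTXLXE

Step 1. [B] adding two 5-digit numbers gives at most 5+1 digits, and here it does — B is that final carry and must be 1 ⇒ B=1.
Step 2. [col 1: R + W ≡ E (mod 10)] R=9 is one option consistent with column 1 (R + W ≡ E (mod 10), carry-in 0) — take it. So R=9.
Step 3. [col 1: R + W ≡ E (mod 10)] column 1 (R + W ≡ E (mod 10), carry-in 0) doesn't pin E yet; pick E=4 and continue, so E=4.
Step 4. [col 1: R + W ≡ E (mod 10)] from column 1 (R=9, E=4, carry-in 0, digits 1,4,9 already taken and all letters distinct): W must equal 5 ⇒ W=5.
Step 5. [col 2: L + T ≡ X (mod 10)] column 2 (L + T ≡ X (mod 10), carry-in 1) doesn't pin L yet; pick L=0 and continue, so L=0.
Step 6. [col 2: L + T ≡ X (mod 10)] no forcing yet in column 2 (carry-in 1); T=2 is free and consistent — try it ⇒ T=2.
Step 7. [col 2: L + T ≡ X (mod 10)] from column 2 (L=0, T=2, carry-in 1, digits 0,1,2,4,5,9 already taken and all letters distinct): X must equal 3 ⇒ X=3.
Step 8. [col 3: K + X ≡ L (mod 10)] in column 3 we have K+X≡L with carry-in 0; given X=3, L=0 and digits 0,1,2,3,4,5,9 already taken and all letters distinct, that pins K to 7, so K=7.

Answer: B=1, E=4, K=7, L=0, R=9, T=2, W=5, X=3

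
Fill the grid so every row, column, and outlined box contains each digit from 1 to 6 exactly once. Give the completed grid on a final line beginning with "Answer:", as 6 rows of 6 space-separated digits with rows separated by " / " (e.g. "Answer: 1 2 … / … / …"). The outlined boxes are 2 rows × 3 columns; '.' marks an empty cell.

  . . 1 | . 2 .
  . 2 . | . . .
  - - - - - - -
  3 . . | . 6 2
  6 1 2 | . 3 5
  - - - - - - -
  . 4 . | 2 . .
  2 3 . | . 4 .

Step 1. [r2c3∈{3,4,5,6}] col 3 places 3 nowhere but r2c3 ⇒ r2c3=3.
Step 2. [r1c4∈{3,4,5,6}] in col 4, 3 fits only at r1c4, so r1c4=3.
Step 3. [r5c1∈{1,5}] in col 1, 1 fits only at r5c1. So r5c1=1.
Step 4. [r5c5∈{5}] r5c5 is down to just 5 ⇒ r5c5=5.
Step 5. [r2c4∈{1,4,5,6}] in col 4, 5 fits only at r2c4, so r2c4=5.
Step 6. [r2c6∈{1,4,6}] r2c6 is the only open cell in row 2 admitting 6 ⇒ r2c6=6.
Step 7. [r1c1∈{4,5}] r1c1 is the only open cell in col 1 admitting 5 ⇒ r1c1=5.
Step 8. [r3c3∈{4,5}] r3c3 is the only open cell in col 3 admitting 4 ⇒ r3c3=4.
Step 9. [r6c4∈{1,6}] in col 4, 6 fits only at r6c4 ⇒ r6c4=6.
Step 10. [r1c2∈{6}] r1c2's peers cover all but 6, so r1c2=6.
Step 11. [r6c6∈{1}] nothing but 1 survives at r6c6. So r6c6=1.
Step 12. [r5c6∈{3}] nothing but 3 survives at r5c6 ⇒ r5c6=3.
Step 13. [r5c3∈{6}] r5c3's peers cover all but 6 ⇒ r5c3=6.
Step 14. [r1c6∈{4}] r1c6's peers cover all but 4, so r1c6=4.
Step 15. [r6c3∈{5}] nothing but 5 survives at r6c3. So r6c3=5.
Step 16. [r2c1∈{4}] only 4 remains possible at r2c1, so r2c1=4.
Step 17. [r2c5∈{1}] r2c5 has the single candidate 1. So r2c5=1.
Step 18. [r3c4∈{1}] r3c4 is down to just 1, so r3c4=1.
Step 19. [r3c2∈{5}] only 5 remains possible at r3c2. So r3c2=5.
Step 20. [r4c4∈{4}] only 4 remains possible at r4c4, so r4c4=4.

Answer: 5 6 1 3 2 4 / 4 2 3 5 1 6 / 3 5 4 1 6 2 / 6 1 2 4 3 5 / 1 4 6 2 5 3 / 2 3 5 6 4 1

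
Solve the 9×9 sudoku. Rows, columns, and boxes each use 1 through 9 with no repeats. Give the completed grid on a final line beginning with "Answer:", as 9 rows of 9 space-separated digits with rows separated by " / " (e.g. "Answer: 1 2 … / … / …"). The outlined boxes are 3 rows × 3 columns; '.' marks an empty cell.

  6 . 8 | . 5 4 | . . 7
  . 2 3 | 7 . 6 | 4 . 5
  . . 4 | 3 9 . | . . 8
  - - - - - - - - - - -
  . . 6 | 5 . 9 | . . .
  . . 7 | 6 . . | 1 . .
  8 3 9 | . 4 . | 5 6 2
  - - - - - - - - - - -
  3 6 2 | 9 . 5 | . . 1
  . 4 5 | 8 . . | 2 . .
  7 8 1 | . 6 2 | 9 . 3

Step 1. [r3c6∈{1}] only 1 remains possible at r3c6. So r3c6=1.
Step 2. [r7c5∈{7}] r7c5 has the single candidate 7, so r7c5=7.
Step 3. [r5c6∈{3,8}] r5c6 is the only open cell in col 6 admitting 8 ⇒ r5c6=8.
Step 4. [r4c9∈{4}] r4c9 is down to just 4. So r4c9=4.
Step 5. [r4c2∈{1}] r4c2 is down to just 1 ⇒ r4c2=1.
Step 6. [r1c8∈{1,2,3,9}] 1 has one home in row 1: r1c8. So r1c8=1.
Step 7. [r4c7∈{3,7,8}] across col 7, 7 lands solely at r4c7. So r4c7=7.
Step 8. [r4c8∈{3,8}] r4c8 is the only open cell in row 4 admitting 8. So r4c8=8.
Step 9. [r4c5∈{2,3}] row 4 places 3 nowhere but r4c5, so r4c5=3.
Step 10. [r2c8∈{9}] only 9 remains possible at r2c8, so r2c8=9.
Step 11. [r5c2∈{5}] r5c2 has the single candidate 5, so r5c2=5.
Step 12. [r5c5∈{2}] r5c5's peers cover all but 2. So r5c5=2.
Step 13. [r9c8∈{4,5}] across row 9, 5 lands solely at r9c8. So r9c8=5.
Step 14. [r8c6∈{3}] nothing but 3 survives at r8c6. So r8c6=3.
Step 15. [r9c4∈{4}] r9c4's peers cover all but 4 ⇒ r9c4=4.
Step 16. [r2c1∈{1}] only 1 remains possible at r2c1 ⇒ r2c1=1.
Step 17. [r1c2∈{9}] r1c2 has the single candidate 9 ⇒ r1c2=9.
Step 18. [r8c1∈{9}] r8c1's peers cover all but 9 ⇒ r8c1=9.
Step 19. [r5c8∈{3}] only 3 remains possible at r5c8. So r5c8=3.
Step 20. [r3c7∈{6}] r3c7 has the single candidate 6. So r3c7=6.
Step 21. [r8c8∈{7}] r8c8 is down to just 7, so r8c8=7.
Step 22. [r8c9∈{6}] r8c9 has the single candidate 6, so r8c9=6.
Step 23. [r6c4∈{1}] r6c4's peers cover all but 1. So r6c4=1.
Step 24. [r5c1∈{4}] r5c1 is down to just 4 ⇒ r5c1=4.
Step 25. [r2c5∈{8}] r2c5 has the single candidate 8. So r2c5=8.
Step 26. [r4c1∈{2}] only 2 remains possible at r4c1, so r4c1=2.
Step 27. [r1c4∈{2}] r1c4 is down to just 2, so r1c4=2.
Step 28. [r8c5∈{1}] nothing but 1 survives at r8c5 ⇒ r8c5=1.
Step 29. [r5c9∈{9}] r5c9 is down to just 9. So r5c9=9.
Step 30. [r3c2∈{7}] r3c2 has the single candidate 7. So r3c2=7.
Step 31. [r3c8∈{2}] only 2 remains possible at r3c8 ⇒ r3c8=2.
Step 32. [r6c6∈{7}] r6c6 is down to just 7 ⇒ r6c6=7.
Step 33. [r1c7∈{3}] r1c7 has the single candidate 3, so r1c7=3.
Step 34. [r3c1∈{5}] only 5 remains possible at r3c1. So r3c1=5.
Step 35. [r7c7∈{8}] r7c7 has the single candidate 8 ⇒ r7c7=8.
Step 36. [r7c8∈{4}] r7c8's peers cover all but 4 ⇒ r7c8=4.

Answer: 6 9 8 2 5 4 3 1 7 / 1 2 3 7 8 6 4 9 5 / 5 7 4 3 9 1 6 2 8 / 2 1 6 5 3 9 7 8 4 / 4 5 7 6 2 8 1 3 9 / 8 3 9 1 4 7 5 6 2 / 3 6 2 9 7 5 8 4 1 / 9 4 5 8 1 3 2 7 6 / 7 8 1 4 6 2 9 5 3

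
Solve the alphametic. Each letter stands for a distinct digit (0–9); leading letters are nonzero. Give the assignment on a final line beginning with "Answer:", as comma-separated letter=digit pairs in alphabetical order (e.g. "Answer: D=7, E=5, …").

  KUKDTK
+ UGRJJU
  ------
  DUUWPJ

Step 1. [col 1: K + U ≡ J (mod 10)] U=1 is one option consistent with column 1 (K + U ≡ J (mod 10), carry-in 0) — take it, so U=1.
Step 2. [col 1: K + U ≡ J (mod 10)] column 1 (K + U ≡ J (mod 10), carry-in 0) doesn't pin J yet; pick J=4 and continue. So J=4.
Step 3. [col 1: K + U ≡ J (mod 10)] column 1 reads K+U+carry(0)=J with U=1, J=4; with digits 1,4 already taken and all letters distinct, the only value for K is 3, so K=3.
Step 4. [col 2: T + J ≡ P (mod 10)] column 2 (T + J ≡ P (mod 10), carry-in 0) doesn't pin T yet; pick T=8 and continue ⇒ T=8.
Step 5. [col 2: T + J ≡ P (mod 10)] column 2: given T=8, J=4, carry-in 0, and digits 1,3,4,8 already taken and all letters distinct, T+J≡P (mod 10) forces P=2. So P=2.
Step 6. [col 3: D + J ≡ W (mod 10)] no forcing yet in column 3 (carry-in 1); W=0 is free and consistent — try it. So W=0.
Step 7. [col 3: D + J ≡ W (mod 10)] column 3: given J=4, W=0, carry-in 1, and digits 0,1,2,3,4,8 already taken and all letters distinct, D+J≡W (mod 10) forces D=5, so D=5.
Step 8. [col 4: K + R ≡ U (mod 10)] column 4 reads K+R+carry(1)=U with K=3, U=1; with digits 0,1,2,3,4,5,8 already taken and all letters distinct, the only value for R is 7. So R=7.
Step 9. [col 5: U + G ≡ U (mod 10)] column 5 reads U+G+carry(1)=U with U=1; with digits 0,1,2,3,4,5,7,8 already taken and all letters distinct, the only value for G is 9 ⇒ G=9.

Answer: D=5, G=9, J=4, K=3, P=2, R=7, T=8, U=1, W=0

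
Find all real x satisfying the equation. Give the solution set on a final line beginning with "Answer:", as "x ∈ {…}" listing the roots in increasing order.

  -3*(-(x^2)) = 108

Step 1. [-3*(-(x^2)) = 108] -3 out front; divide by -3, so div: -(x^2) = -36.
Step 2. [-(x^2) = -36] flip signs both sides. So neg: x^2 = 36.
Step 3. [x^2 = 36] 36 ≥ 0, LHS is (·)² — take ±√, so sqrt: x = 6 or -6.

Answer: x ∈ {-6, 6}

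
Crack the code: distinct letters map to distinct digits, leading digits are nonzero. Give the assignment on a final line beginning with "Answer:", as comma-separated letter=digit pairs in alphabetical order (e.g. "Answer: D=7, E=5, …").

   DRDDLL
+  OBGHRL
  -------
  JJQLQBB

Step 1. [J] the sum has 7 digits but both addends have 6; that extra leading digit J is the final carry, namely 1. So J=1.
Step 2. [col 1: L + L ≡ B (mod 10)] column 1 (L + L ≡ B (mod 10), carry-in 0) doesn't pin L yet; pick L=6 and continue. So L=6.
Step 3. [col 1: L + L ≡ B (mod 10)] in column 1 we have L+L≡B with carry-in 0; given L=6 and digits 1,6 already taken and all letters distinct, that pins B to 2. So B=2.
Step 4. [col 2: L + R ≡ B (mod 10)] column 2: given L=6, B=2, carry-in 1, and digits 1,2,6 already taken and all letters distinct, L+R≡B (mod 10) forces R=5, so R=5.
Step 5. [col 3: D + H ≡ Q (mod 10)] column 3 (D + H ≡ Q (mod 10), carry-in 1) doesn't pin Q yet; pick Q=8 and continue, so Q=8.
Step 6. [col 3: D + H ≡ Q (mod 10)] H=0 is one option consistent with column 3 (D + H ≡ Q (mod 10), carry-in 1) — take it ⇒ H=0.
Step 7. [col 3: D + H ≡ Q (mod 10)] in column 3 we have D+H≡Q with carry-in 1; given H=0, Q=8 and digits 0,1,2,5,6,8 already taken and all letters distinct, that pins D to 7, so D=7.
Step 8. [col 4: D + G ≡ L (mod 10)] column 4: given D=7, L=6, carry-in 0, and digits 0,1,2,5,6,7,8 already taken and all letters distinct, D+G≡L (mod 10) forces G=9. So G=9.
Step 9. [col 6: D + O ≡ J (mod 10)] from column 6 (D=7, J=1, carry-in 0, digits 0,1,2,5,6,7,8,9 already taken and all letters distinct): O must equal 4. So O=4.

Answer: B=2, D=7, G=9, H=0, J=1, L=6, O=4, Q=8, R=5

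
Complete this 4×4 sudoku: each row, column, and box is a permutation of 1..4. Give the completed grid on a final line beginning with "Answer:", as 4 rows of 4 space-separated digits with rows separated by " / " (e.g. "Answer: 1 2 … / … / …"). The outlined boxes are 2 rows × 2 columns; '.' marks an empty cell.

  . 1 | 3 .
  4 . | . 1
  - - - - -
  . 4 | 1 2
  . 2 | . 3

Step 1. [r1c1∈{2}] only 2 remains possible at r1c1 ⇒ r1c1=2.
Step 2. [r4c1∈{1}] r4c1 is down to just 1 ⇒ r4c1=1.
Step 3. [r2c2∈{3}] r2c2 is down to just 3 ⇒ r2c2=3.
Step 4. [r3c1∈{3}] nothing but 3 survives at r3c1. So r3c1=3.
Step 5. [r1c4∈{4}] r1c4 has the single candidate 4, so r1c4=4.
Step 6. [r2c3∈{2}] r2c3 is down to just 2. So r2c3=2.
Step 7. [r4c3∈{4}] r4c3 has the single candidate 4, so r4c3=4.

Answer: 2 1 3 4 / 4 3 2 1 / 3 4 1 2 / 1 2 4 3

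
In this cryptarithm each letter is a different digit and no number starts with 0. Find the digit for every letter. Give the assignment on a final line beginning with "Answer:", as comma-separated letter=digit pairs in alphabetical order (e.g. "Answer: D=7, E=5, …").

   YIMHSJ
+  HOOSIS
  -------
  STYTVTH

Step 1. [col 1: J + S ≡ H (mod 10)] J=8 is one option consistent with column 1 (J + S ≡ H (mod 10), carry-in 0) — take it. So J=8.
Step 2. [col 1: J + S ≡ H (mod 10)] no forcing yet in column 1 (carry-in 0); H=9 is free and consistent — try it. So H=9.
Step 3. [col 1: J + S ≡ H (mod 10)] from column 1 (J=8, H=9, carry-in 0, digits 8,9 already taken and all letters distinct): S must equal 1. So S=1.
Step 4. [col 2: S + I ≡ T (mod 10)] no forcing yet in column 2 (carry-in 0); I=5 is free and consistent — try it. So I=5.
Step 5. [col 2: S + I ≡ T (mod 10)] column 2 reads S+I+carry(0)=T with S=1, I=5; with digits 1,5,8,9 already taken and all letters distinct, the only value for T is 6. So T=6.
Step 6. [col 3: H + S ≡ V (mod 10)] from column 3 (H=9, S=1, carry-in 0, digits 1,5,6,8,9 already taken and all letters distinct): V must equal 0 ⇒ V=0.
Step 7. [col 4: M + O ≡ T (mod 10)] no forcing yet in column 4 (carry-in 1); M=3 is free and consistent — try it ⇒ M=3.
Step 8. [col 4: M + O ≡ T (mod 10)] column 4: given M=3, T=6, carry-in 1, and digits 0,1,3,5,6,8,9 already taken and all letters distinct, M+O≡T (mod 10) forces O=2 ⇒ O=2.
Step 9. [col 5: I + O ≡ Y (mod 10)] column 5: given I=5, O=2, carry-in 0, and digits 0,1,2,3,5,6,8,9 already taken and all letters distinct, I+O≡Y (mod 10) forces Y=7 ⇒ Y=7.

Answer: H=9, I=5, J=8, M=3, O=2, S=1, T=6, V=0, Y=7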